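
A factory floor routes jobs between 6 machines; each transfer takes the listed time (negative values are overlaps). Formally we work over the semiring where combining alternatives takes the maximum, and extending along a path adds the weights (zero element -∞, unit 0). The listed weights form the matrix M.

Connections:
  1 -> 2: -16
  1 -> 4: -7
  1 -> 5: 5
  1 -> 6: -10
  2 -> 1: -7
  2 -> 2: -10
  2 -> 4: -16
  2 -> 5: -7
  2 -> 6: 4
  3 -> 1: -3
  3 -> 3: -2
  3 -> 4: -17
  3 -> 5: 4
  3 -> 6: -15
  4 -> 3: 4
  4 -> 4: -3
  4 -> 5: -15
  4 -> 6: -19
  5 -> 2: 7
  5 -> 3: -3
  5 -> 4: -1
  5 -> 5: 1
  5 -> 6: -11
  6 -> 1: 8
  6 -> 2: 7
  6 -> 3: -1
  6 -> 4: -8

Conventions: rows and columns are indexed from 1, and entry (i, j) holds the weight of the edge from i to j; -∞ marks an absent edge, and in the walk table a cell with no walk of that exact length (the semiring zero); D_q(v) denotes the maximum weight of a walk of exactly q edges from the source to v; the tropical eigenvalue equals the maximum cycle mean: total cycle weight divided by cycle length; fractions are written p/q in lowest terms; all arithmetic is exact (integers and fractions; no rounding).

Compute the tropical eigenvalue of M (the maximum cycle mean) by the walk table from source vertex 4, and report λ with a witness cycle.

q=0: [-∞, -∞, -∞, 0, -∞, -∞]
q=1: [-∞, -∞, 4, -3, -15, -19]
q=2: [1, -8, 2, -6, 8, -11]
q=3: [-1, 15, 5, 7, 9, -3]
q=4: [8, 16, 11, 8, 10, 19]
q=5: [27, 26, 18, 11, 15, 20]
q=6: [28, 27, 19, 20, 32, 30]
Optimal cycle mean attained by: cycle 1->5->2->6->1, total 5 + 7 + 4 + 8, length 4.
Answer: λ = 6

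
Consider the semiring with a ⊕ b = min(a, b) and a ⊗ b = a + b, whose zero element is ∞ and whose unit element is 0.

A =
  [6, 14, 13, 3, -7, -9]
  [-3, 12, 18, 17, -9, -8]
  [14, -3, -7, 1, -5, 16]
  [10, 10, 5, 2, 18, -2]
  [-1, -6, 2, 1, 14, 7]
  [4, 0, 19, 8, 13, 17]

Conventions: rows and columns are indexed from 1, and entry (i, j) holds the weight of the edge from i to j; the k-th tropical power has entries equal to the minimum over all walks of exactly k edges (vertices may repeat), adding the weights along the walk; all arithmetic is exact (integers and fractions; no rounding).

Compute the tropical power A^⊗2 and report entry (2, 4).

A^⊗2:
  [-8, -13, -5, -6, -1, -3]
  [-10, -15, -7, -8, -10, -12]
  [-6, -11, -14, -6, -12, -11]
  [2, -2, -2, 4, 0, 0]
  [-9, -1, -5, 2, -15, -14]
  [-3, 7, 12, 7, -9, -8]
Key observation: the optimum is the walk 2->5->4, with weight (-9) + 1 = -8.
Optimal value attained by: walk 2->5->4.
Answer: (A^⊗2)[2][4] = -8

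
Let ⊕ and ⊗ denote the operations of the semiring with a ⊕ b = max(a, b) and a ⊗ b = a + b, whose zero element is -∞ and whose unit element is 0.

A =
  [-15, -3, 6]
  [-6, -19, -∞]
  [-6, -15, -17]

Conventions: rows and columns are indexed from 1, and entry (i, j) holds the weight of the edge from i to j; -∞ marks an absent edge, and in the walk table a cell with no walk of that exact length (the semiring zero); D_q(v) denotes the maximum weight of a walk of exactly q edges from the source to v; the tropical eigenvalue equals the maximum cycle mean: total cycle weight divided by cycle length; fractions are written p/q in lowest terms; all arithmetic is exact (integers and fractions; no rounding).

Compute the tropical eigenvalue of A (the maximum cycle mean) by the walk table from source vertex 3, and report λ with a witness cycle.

q=0: [-∞, -∞, 0]
q=1: [-6, -15, -17]
q=2: [-21, -9, 0]
q=3: [-6, -15, -15]
Optimal cycle mean attained by: cycle 1->3->1, total 6 + (-6), length 2.
Answer: λ = 0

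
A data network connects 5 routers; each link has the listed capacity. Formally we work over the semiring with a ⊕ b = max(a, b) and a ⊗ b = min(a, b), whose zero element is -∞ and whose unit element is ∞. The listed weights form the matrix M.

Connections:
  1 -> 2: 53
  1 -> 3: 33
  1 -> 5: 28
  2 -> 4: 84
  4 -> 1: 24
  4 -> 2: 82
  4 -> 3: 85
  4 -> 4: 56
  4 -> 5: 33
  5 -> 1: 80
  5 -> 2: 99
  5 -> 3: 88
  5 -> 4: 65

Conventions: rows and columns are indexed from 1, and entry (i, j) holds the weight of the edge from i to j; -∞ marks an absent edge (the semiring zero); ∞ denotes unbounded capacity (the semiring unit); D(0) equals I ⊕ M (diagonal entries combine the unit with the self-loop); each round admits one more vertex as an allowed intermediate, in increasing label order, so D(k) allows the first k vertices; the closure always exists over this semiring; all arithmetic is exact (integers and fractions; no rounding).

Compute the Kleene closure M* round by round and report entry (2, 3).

D(0):
  [∞, 53, 33, -∞, 28]
  [-∞, ∞, -∞, 84, -∞]
  [-∞, -∞, ∞, -∞, -∞]
  [24, 82, 85, ∞, 33]
  [80, 99, 88, 65, ∞]
D(1):
  [∞, 53, 33, -∞, 28]
  [-∞, ∞, -∞, 84, -∞]
  [-∞, -∞, ∞, -∞, -∞]
  [24, 82, 85, ∞, 33]
  [80, 99, 88, 65, ∞]
D(2):
  [∞, 53, 33, 53, 28]
  [-∞, ∞, -∞, 84, -∞]
  [-∞, -∞, ∞, -∞, -∞]
  [24, 82, 85, ∞, 33]
  [80, 99, 88, 84, ∞]
D(3):
  [∞, 53, 33, 53, 28]
  [-∞, ∞, -∞, 84, -∞]
  [-∞, -∞, ∞, -∞, -∞]
  [24, 82, 85, ∞, 33]
  [80, 99, 88, 84, ∞]
D(4):
  [∞, 53, 53, 53, 33]
  [24, ∞, 84, 84, 33]
  [-∞, -∞, ∞, -∞, -∞]
  [24, 82, 85, ∞, 33]
  [80, 99, 88, 84, ∞]
D(5):
  [∞, 53, 53, 53, 33]
  [33, ∞, 84, 84, 33]
  [-∞, -∞, ∞, -∞, -∞]
  [33, 82, 85, ∞, 33]
  [80, 99, 88, 84, ∞]
Answer: M*[2][3] = 84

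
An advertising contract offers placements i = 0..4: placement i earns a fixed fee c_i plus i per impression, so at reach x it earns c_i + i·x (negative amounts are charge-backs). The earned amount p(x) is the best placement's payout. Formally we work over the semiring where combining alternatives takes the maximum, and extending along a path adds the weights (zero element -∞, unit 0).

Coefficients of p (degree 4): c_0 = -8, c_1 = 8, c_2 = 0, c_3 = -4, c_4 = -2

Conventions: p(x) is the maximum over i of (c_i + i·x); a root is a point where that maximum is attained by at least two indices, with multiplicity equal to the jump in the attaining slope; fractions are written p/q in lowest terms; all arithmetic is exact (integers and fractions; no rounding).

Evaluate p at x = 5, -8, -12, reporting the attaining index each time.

p(5) = max(-8+0·5=-8, 8+1·5=13, 0+2·5=10, -4+3·5=11, -2+4·5=18) = 18 (attained by i=4)
p(-8) = max(-8+0·(-8)=-8, 8+1·(-8)=0, 0+2·(-8)=-16, -4+3·(-8)=-28, -2+4·(-8)=-34) = 0 (attained by i=1)
p(-12) = max(-8+0·(-12)=-8, 8+1·(-12)=-4, 0+2·(-12)=-24, -4+3·(-12)=-40, -2+4·(-12)=-50) = -4 (attained by i=1)
Answer: p(5) = 18; p(-8) = 0; p(-12) = -4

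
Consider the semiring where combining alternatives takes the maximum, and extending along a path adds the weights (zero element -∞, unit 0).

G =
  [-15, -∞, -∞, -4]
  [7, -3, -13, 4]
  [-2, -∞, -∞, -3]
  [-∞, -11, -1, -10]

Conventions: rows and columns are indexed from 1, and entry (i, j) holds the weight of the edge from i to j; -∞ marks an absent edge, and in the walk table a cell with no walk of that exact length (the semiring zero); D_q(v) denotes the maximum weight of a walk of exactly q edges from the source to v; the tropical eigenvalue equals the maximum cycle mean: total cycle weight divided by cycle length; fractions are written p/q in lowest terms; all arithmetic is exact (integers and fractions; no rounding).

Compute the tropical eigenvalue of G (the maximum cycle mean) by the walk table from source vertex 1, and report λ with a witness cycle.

q=0: [0, -∞, -∞, -∞]
q=1: [-15, -∞, -∞, -4]
q=2: [-30, -15, -5, -14]
q=3: [-7, -18, -15, -8]
q=4: [-11, -19, -9, -11]
Optimal cycle mean attained by: cycle 3->4->3, total (-3) + (-1), length 2.
Answer: λ = -2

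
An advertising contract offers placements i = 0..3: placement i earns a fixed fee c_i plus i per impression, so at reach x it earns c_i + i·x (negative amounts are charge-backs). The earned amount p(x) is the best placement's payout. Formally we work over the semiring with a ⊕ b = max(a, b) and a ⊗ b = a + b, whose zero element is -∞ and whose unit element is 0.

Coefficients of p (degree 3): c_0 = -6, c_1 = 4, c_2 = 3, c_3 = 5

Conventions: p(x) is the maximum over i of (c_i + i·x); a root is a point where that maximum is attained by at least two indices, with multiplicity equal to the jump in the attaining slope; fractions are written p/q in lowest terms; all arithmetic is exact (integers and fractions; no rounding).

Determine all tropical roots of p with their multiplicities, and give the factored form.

hull edge (i=0, c=-6) to (i=1, c=4): slope 10, span 1
hull edge (i=1, c=4) to (i=3, c=5): slope 1/2, span 2
Factored form: p(x) = 5 ⊗ (x ⊕ (-10)) ⊗ (x ⊕ (-1/2)) ⊗ (x ⊕ (-1/2))
Answer: roots = -10 (mult 1), -1/2 (mult 2)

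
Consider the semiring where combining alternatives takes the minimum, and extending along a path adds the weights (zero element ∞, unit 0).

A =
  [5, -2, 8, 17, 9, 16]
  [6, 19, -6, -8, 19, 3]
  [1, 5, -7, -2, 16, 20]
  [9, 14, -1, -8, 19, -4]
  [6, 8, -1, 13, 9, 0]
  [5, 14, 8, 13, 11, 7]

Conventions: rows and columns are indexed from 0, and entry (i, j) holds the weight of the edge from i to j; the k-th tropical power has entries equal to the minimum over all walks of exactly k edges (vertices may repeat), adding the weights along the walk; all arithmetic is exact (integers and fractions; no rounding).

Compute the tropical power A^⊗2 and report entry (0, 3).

A^⊗2:
  [4, 3, -8, -10, 14, 1]
  [-5, -1, -13, -16, 10, -12]
  [-6, -2, -14, -10, 9, -6]
  [0, 4, -9, -16, 7, -12]
  [0, 4, -8, -3, 11, 7]
  [9, 3, 1, 5, 14, 9]
Key observation: the optimum is the walk 0->1->3, with weight (-2) + (-8) = -10.
Optimal value attained by: walk 0->1->3.
Answer: (A^⊗2)[0][3] = -10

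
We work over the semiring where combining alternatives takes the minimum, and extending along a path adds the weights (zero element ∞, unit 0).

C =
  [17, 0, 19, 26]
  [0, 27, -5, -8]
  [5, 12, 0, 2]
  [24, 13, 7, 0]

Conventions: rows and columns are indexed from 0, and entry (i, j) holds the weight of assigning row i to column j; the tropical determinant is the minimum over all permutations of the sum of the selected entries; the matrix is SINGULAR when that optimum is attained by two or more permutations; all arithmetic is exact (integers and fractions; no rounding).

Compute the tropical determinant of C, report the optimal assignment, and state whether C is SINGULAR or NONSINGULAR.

σ = (0, 1, 2, 3): 17 + 27 + 0 + 0 = 44
σ = (0, 1, 3, 2): 17 + 27 + 2 + 7 = 53
σ = (0, 2, 1, 3): 17 + (-5) + 12 + 0 = 24
σ = (0, 2, 3, 1): 17 + (-5) + 2 + 13 = 27
σ = (0, 3, 1, 2): 17 + (-8) + 12 + 7 = 28
σ = (0, 3, 2, 1): 17 + (-8) + 0 + 13 = 22
σ = (1, 0, 2, 3): 0 + 0 + 0 + 0 = 0
σ = (1, 0, 3, 2): 0 + 0 + 2 + 7 = 9
σ = (1, 2, 0, 3): 0 + (-5) + 5 + 0 = 0
σ = (1, 2, 3, 0): 0 + (-5) + 2 + 24 = 21
σ = (1, 3, 0, 2): 0 + (-8) + 5 + 7 = 4
σ = (1, 3, 2, 0): 0 + (-8) + 0 + 24 = 16
σ = (2, 0, 1, 3): 19 + 0 + 12 + 0 = 31
σ = (2, 0, 3, 1): 19 + 0 + 2 + 13 = 34
σ = (2, 1, 0, 3): 19 + 27 + 5 + 0 = 51
σ = (2, 1, 3, 0): 19 + 27 + 2 + 24 = 72
σ = (2, 3, 0, 1): 19 + (-8) + 5 + 13 = 29
σ = (2, 3, 1, 0): 19 + (-8) + 12 + 24 = 47
σ = (3, 0, 1, 2): 26 + 0 + 12 + 7 = 45
σ = (3, 0, 2, 1): 26 + 0 + 0 + 13 = 39
σ = (3, 1, 0, 2): 26 + 27 + 5 + 7 = 65
σ = (3, 1, 2, 0): 26 + 27 + 0 + 24 = 77
σ = (3, 2, 0, 1): 26 + (-5) + 5 + 13 = 39
σ = (3, 2, 1, 0): 26 + (-5) + 12 + 24 = 57
Optimal value attained by: σ = (1, 0, 2, 3).
Answer: det⊕(C) = 0; verdict: SINGULAR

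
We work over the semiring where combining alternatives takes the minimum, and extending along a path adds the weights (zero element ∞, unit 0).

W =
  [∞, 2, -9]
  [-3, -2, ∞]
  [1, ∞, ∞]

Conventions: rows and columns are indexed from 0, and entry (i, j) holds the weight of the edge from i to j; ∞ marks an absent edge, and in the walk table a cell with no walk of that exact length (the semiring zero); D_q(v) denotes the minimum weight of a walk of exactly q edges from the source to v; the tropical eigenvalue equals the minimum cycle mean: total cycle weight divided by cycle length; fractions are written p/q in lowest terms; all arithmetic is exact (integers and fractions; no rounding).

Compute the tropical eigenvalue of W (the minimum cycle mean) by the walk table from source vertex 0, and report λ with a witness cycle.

q=0: [0, ∞, ∞]
q=1: [∞, 2, -9]
q=2: [-8, 0, ∞]
q=3: [-3, -6, -17]
Optimal cycle mean attained by: cycle 0->2->0, total (-9) + 1, length 2.
Answer: λ = -4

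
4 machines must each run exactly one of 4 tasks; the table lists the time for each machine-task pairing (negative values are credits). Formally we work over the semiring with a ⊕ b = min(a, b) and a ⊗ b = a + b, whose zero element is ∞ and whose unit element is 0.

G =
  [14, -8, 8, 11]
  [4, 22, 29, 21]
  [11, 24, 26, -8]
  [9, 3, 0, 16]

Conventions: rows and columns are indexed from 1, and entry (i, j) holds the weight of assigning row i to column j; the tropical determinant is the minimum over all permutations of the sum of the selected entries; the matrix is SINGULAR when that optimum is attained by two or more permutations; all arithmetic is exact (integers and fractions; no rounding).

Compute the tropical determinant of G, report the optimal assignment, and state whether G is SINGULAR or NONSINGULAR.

σ = (1, 2, 3, 4): 14 + 22 + 26 + 16 = 78
σ = (1, 2, 4, 3): 14 + 22 + (-8) + 0 = 28
σ = (1, 3, 2, 4): 14 + 29 + 24 + 16 = 83
σ = (1, 3, 4, 2): 14 + 29 + (-8) + 3 = 38
σ = (1, 4, 2, 3): 14 + 21 + 24 + 0 = 59
σ = (1, 4, 3, 2): 14 + 21 + 26 + 3 = 64
σ = (2, 1, 3, 4): (-8) + 4 + 26 + 16 = 38
σ = (2, 1, 4, 3): (-8) + 4 + (-8) + 0 = -12
σ = (2, 3, 1, 4): (-8) + 29 + 11 + 16 = 48
σ = (2, 3, 4, 1): (-8) + 29 + (-8) + 9 = 22
σ = (2, 4, 1, 3): (-8) + 21 + 11 + 0 = 24
σ = (2, 4, 3, 1): (-8) + 21 + 26 + 9 = 48
σ = (3, 1, 2, 4): 8 + 4 + 24 + 16 = 52
σ = (3, 1, 4, 2): 8 + 4 + (-8) + 3 = 7
σ = (3, 2, 1, 4): 8 + 22 + 11 + 16 = 57
σ = (3, 2, 4, 1): 8 + 22 + (-8) + 9 = 31
σ = (3, 4, 1, 2): 8 + 21 + 11 + 3 = 43
σ = (3, 4, 2, 1): 8 + 21 + 24 + 9 = 62
σ = (4, 1, 2, 3): 11 + 4 + 24 + 0 = 39
σ = (4, 1, 3, 2): 11 + 4 + 26 + 3 = 44
σ = (4, 2, 1, 3): 11 + 22 + 11 + 0 = 44
σ = (4, 2, 3, 1): 11 + 22 + 26 + 9 = 68
σ = (4, 3, 1, 2): 11 + 29 + 11 + 3 = 54
σ = (4, 3, 2, 1): 11 + 29 + 24 + 9 = 73
Optimal value attained by: σ = (2, 1, 4, 3).
Answer: det⊕(G) = -12; verdict: NONSINGULAR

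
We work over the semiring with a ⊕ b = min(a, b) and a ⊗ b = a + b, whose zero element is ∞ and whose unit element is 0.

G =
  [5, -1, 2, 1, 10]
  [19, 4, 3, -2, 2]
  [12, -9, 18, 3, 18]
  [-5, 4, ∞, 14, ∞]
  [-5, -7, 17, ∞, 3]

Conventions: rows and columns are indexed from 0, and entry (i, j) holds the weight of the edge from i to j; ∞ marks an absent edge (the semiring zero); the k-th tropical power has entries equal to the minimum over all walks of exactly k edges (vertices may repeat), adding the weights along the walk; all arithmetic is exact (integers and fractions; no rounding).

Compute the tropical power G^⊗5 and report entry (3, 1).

G^⊗2:
  [-4, -7, 2, -3, 1]
  [-7, -6, 7, 2, 5]
  [-2, -5, -6, -11, -7]
  [0, -6, -3, -4, 5]
  [-2, -6, -4, -9, -5]
G^⊗3:
  [-8, -7, -4, -9, -5]
  [-3, -8, -5, -8, -4]
  [-16, -15, -2, -7, -4]
  [-9, -12, -3, -8, -4]
  [-14, -13, -3, -8, -4]
G^⊗4:
  [-14, -13, -6, -9, -5]
  [-13, -14, -5, -10, -6]
  [-12, -17, -14, -17, -13]
  [-13, -12, -9, -14, -10]
  [-13, -15, -12, -15, -11]
G^⊗5:
  [-14, -15, -12, -15, -11]
  [-15, -14, -11, -16, -12]
  [-22, -23, -14, -19, -15]
  [-19, -18, -11, -14, -10]
  [-20, -21, -12, -17, -13]
Key observation: the optimum is the walk 3->0->2->1->2->1, with weight (-5) + 2 + (-9) + 3 + (-9) = -18.
Optimal value attained by: walk 3->0->2->1->2->1.
Answer: (G^⊗5)[3][1] = -18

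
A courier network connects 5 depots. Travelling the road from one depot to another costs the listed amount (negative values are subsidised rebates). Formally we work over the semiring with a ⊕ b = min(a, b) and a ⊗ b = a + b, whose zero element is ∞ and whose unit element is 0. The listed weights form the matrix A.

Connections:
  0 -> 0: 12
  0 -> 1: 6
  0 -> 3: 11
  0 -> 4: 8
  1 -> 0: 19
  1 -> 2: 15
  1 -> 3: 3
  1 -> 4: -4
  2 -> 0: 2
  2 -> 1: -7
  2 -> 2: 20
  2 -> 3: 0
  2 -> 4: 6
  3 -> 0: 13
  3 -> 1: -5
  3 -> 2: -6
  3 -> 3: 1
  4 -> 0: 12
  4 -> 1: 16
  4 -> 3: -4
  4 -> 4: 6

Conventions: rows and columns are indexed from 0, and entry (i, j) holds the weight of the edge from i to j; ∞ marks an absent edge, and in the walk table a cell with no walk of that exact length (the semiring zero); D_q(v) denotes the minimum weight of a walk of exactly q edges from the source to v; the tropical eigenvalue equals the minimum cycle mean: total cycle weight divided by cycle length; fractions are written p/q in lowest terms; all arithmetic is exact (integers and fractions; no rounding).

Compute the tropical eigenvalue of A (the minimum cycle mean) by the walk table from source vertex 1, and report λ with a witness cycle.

q=0: [∞, 0, ∞, ∞, ∞]
q=1: [19, ∞, 15, 3, -4]
q=2: [8, -2, -3, -8, 2]
q=3: [-1, -13, -14, -7, -6]
q=4: [-12, -21, -13, -14, -17]
q=5: [-11, -20, -20, -21, -25]
Optimal cycle mean attained by: cycle 1->4->3->2->1, total (-4) + (-4) + (-6) + (-7), length 4.
Answer: λ = -21/4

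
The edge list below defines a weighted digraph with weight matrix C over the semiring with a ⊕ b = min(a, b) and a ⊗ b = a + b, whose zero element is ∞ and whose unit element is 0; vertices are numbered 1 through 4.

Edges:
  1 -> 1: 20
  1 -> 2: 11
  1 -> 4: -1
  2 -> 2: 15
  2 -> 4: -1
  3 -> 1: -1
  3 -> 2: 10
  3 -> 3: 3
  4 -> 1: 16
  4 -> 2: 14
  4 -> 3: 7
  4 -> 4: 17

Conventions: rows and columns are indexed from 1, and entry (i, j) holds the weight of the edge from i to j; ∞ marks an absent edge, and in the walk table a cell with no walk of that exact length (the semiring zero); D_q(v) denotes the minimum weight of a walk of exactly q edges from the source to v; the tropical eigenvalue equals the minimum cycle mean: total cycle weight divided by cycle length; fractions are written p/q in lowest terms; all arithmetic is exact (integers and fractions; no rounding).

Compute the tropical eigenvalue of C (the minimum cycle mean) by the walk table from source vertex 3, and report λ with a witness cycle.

q=0: [∞, ∞, 0, ∞]
q=1: [-1, 10, 3, ∞]
q=2: [2, 10, 6, -2]
q=3: [5, 12, 5, 1]
q=4: [4, 15, 8, 4]
Optimal cycle mean attained by: cycle 1->4->3->1, total (-1) + 7 + (-1), length 3.
Answer: λ = 5/3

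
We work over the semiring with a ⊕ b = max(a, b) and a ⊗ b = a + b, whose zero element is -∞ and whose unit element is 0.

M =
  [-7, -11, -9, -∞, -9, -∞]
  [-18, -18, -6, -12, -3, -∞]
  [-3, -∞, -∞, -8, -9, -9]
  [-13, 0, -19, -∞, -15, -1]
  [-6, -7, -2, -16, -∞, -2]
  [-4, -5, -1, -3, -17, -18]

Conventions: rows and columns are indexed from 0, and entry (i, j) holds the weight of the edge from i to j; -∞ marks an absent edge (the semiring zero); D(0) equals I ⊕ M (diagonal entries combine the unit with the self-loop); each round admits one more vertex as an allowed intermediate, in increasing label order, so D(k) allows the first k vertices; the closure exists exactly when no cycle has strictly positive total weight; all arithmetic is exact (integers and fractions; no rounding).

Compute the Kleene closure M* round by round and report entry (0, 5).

D(0):
  [0, -11, -9, -∞, -9, -∞]
  [-18, 0, -6, -12, -3, -∞]
  [-3, -∞, 0, -8, -9, -9]
  [-13, 0, -19, 0, -15, -1]
  [-6, -7, -2, -16, 0, -2]
  [-4, -5, -1, -3, -17, 0]
D(1):
  [0, -11, -9, -∞, -9, -∞]
  [-18, 0, -6, -12, -3, -∞]
  [-3, -14, 0, -8, -9, -9]
  [-13, 0, -19, 0, -15, -1]
  [-6, -7, -2, -16, 0, -2]
  [-4, -5, -1, -3, -13, 0]
D(2):
  [0, -11, -9, -23, -9, -∞]
  [-18, 0, -6, -12, -3, -∞]
  [-3, -14, 0, -8, -9, -9]
  [-13, 0, -6, 0, -3, -1]
  [-6, -7, -2, -16, 0, -2]
  [-4, -5, -1, -3, -8, 0]
D(3):
  [0, -11, -9, -17, -9, -18]
  [-9, 0, -6, -12, -3, -15]
  [-3, -14, 0, -8, -9, -9]
  [-9, 0, -6, 0, -3, -1]
  [-5, -7, -2, -10, 0, -2]
  [-4, -5, -1, -3, -8, 0]
D(4):
  [0, -11, -9, -17, -9, -18]
  [-9, 0, -6, -12, -3, -13]
  [-3, -8, 0, -8, -9, -9]
  [-9, 0, -6, 0, -3, -1]
  [-5, -7, -2, -10, 0, -2]
  [-4, -3, -1, -3, -6, 0]
D(5):
  [0, -11, -9, -17, -9, -11]
  [-8, 0, -5, -12, -3, -5]
  [-3, -8, 0, -8, -9, -9]
  [-8, 0, -5, 0, -3, -1]
  [-5, -7, -2, -10, 0, -2]
  [-4, -3, -1, -3, -6, 0]
D(6):
  [0, -11, -9, -14, -9, -11]
  [-8, 0, -5, -8, -3, -5]
  [-3, -8, 0, -8, -9, -9]
  [-5, 0, -2, 0, -3, -1]
  [-5, -5, -2, -5, 0, -2]
  [-4, -3, -1, -3, -6, 0]
Answer: M*[0][5] = -11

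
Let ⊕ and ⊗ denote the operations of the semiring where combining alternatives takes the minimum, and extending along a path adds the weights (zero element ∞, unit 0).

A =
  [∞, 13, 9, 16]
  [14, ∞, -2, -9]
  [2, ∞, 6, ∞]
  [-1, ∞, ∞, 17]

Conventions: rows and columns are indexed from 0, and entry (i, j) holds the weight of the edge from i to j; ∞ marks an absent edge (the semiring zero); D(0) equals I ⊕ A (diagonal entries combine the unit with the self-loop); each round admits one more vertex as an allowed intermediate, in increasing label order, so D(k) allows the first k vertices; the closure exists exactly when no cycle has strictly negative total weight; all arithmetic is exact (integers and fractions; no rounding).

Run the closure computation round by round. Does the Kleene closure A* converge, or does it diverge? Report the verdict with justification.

D(0):
  [0, 13, 9, 16]
  [14, 0, -2, -9]
  [2, ∞, 0, ∞]
  [-1, ∞, ∞, 0]
D(1):
  [0, 13, 9, 16]
  [14, 0, -2, -9]
  [2, 15, 0, 18]
  [-1, 12, 8, 0]
D(2):
  [0, 13, 9, 4]
  [14, 0, -2, -9]
  [2, 15, 0, 6]
  [-1, 12, 8, 0]
D(3):
  [0, 13, 9, 4]
  [0, 0, -2, -9]
  [2, 15, 0, 6]
  [-1, 12, 8, 0]
D(4):
  [0, 13, 9, 4]
  [-10, 0, -2, -9]
  [2, 15, 0, 6]
  [-1, 12, 8, 0]
Key observation: every diagonal entry stays at the unit through all rounds, so no improving cycle exists.
Answer: CONVERGES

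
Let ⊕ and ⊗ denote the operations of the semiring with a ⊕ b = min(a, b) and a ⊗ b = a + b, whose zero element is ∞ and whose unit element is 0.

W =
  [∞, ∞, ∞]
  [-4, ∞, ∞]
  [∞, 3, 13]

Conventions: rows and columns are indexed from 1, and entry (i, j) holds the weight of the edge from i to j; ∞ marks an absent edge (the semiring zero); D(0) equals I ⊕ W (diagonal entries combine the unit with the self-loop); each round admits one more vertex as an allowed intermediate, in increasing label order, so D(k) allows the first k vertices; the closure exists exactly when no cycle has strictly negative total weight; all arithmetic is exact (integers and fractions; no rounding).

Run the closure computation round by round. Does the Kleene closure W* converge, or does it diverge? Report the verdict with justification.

D(0):
  [0, ∞, ∞]
  [-4, 0, ∞]
  [∞, 3, 0]
D(1):
  [0, ∞, ∞]
  [-4, 0, ∞]
  [∞, 3, 0]
D(2):
  [0, ∞, ∞]
  [-4, 0, ∞]
  [-1, 3, 0]
D(3):
  [0, ∞, ∞]
  [-4, 0, ∞]
  [-1, 3, 0]
Key observation: every diagonal entry stays at the unit through all rounds, so no improving cycle exists.
Answer: CONVERGES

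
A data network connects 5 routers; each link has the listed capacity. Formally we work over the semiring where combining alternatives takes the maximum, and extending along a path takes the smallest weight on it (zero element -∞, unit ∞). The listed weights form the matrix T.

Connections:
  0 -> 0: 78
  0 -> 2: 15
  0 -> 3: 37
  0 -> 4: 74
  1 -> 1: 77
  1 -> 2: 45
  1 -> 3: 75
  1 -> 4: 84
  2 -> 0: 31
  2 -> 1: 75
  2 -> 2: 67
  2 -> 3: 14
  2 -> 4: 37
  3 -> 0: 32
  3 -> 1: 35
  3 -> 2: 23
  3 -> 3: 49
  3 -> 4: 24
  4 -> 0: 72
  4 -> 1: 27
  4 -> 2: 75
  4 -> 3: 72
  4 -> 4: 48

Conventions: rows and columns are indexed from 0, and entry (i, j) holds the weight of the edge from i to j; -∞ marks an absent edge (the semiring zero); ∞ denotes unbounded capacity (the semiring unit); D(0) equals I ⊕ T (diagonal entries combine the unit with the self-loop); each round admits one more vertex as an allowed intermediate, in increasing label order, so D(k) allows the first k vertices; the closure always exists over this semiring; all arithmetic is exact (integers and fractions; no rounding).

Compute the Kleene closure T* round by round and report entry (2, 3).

D(0):
  [∞, -∞, 15, 37, 74]
  [-∞, ∞, 45, 75, 84]
  [31, 75, ∞, 14, 37]
  [32, 35, 23, ∞, 24]
  [72, 27, 75, 72, ∞]
D(1):
  [∞, -∞, 15, 37, 74]
  [-∞, ∞, 45, 75, 84]
  [31, 75, ∞, 31, 37]
  [32, 35, 23, ∞, 32]
  [72, 27, 75, 72, ∞]
D(2):
  [∞, -∞, 15, 37, 74]
  [-∞, ∞, 45, 75, 84]
  [31, 75, ∞, 75, 75]
  [32, 35, 35, ∞, 35]
  [72, 27, 75, 72, ∞]
D(3):
  [∞, 15, 15, 37, 74]
  [31, ∞, 45, 75, 84]
  [31, 75, ∞, 75, 75]
  [32, 35, 35, ∞, 35]
  [72, 75, 75, 75, ∞]
D(4):
  [∞, 35, 35, 37, 74]
  [32, ∞, 45, 75, 84]
  [32, 75, ∞, 75, 75]
  [32, 35, 35, ∞, 35]
  [72, 75, 75, 75, ∞]
D(5):
  [∞, 74, 74, 74, 74]
  [72, ∞, 75, 75, 84]
  [72, 75, ∞, 75, 75]
  [35, 35, 35, ∞, 35]
  [72, 75, 75, 75, ∞]
Answer: T*[2][3] = 75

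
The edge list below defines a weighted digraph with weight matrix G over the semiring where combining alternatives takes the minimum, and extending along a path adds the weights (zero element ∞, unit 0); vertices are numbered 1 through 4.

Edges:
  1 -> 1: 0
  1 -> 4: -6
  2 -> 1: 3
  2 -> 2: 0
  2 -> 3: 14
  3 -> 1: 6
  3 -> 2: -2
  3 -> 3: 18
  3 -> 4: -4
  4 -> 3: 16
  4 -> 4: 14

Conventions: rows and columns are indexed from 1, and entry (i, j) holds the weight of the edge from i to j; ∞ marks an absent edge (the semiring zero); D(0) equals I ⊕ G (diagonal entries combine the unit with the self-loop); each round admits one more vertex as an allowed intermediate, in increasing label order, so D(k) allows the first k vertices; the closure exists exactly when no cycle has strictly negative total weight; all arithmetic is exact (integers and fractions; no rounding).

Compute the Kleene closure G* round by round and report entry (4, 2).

D(0):
  [0, ∞, ∞, -6]
  [3, 0, 14, ∞]
  [6, -2, 0, -4]
  [∞, ∞, 16, 0]
D(1):
  [0, ∞, ∞, -6]
  [3, 0, 14, -3]
  [6, -2, 0, -4]
  [∞, ∞, 16, 0]
D(2):
  [0, ∞, ∞, -6]
  [3, 0, 14, -3]
  [1, -2, 0, -5]
  [∞, ∞, 16, 0]
D(3):
  [0, ∞, ∞, -6]
  [3, 0, 14, -3]
  [1, -2, 0, -5]
  [17, 14, 16, 0]
D(4):
  [0, 8, 10, -6]
  [3, 0, 13, -3]
  [1, -2, 0, -5]
  [17, 14, 16, 0]
Answer: G*[4][2] = 14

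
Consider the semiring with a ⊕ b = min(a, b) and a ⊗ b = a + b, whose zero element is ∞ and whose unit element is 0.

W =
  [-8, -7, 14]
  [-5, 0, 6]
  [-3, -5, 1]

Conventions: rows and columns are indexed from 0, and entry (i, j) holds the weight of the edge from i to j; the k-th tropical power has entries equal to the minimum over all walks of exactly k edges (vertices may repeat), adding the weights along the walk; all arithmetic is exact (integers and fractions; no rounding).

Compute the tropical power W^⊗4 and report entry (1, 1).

W^⊗2:
  [-16, -15, -1]
  [-13, -12, 6]
  [-11, -10, 1]
W^⊗3:
  [-24, -23, -9]
  [-21, -20, -6]
  [-19, -18, -4]
W^⊗4:
  [-32, -31, -17]
  [-29, -28, -14]
  [-27, -26, -12]
Key observation: the optimum is the walk 1->0->0->0->1, with weight (-5) + (-8) + (-8) + (-7) = -28.
Optimal value attained by: walk 1->0->0->0->1.
Answer: (W^⊗4)[1][1] = -28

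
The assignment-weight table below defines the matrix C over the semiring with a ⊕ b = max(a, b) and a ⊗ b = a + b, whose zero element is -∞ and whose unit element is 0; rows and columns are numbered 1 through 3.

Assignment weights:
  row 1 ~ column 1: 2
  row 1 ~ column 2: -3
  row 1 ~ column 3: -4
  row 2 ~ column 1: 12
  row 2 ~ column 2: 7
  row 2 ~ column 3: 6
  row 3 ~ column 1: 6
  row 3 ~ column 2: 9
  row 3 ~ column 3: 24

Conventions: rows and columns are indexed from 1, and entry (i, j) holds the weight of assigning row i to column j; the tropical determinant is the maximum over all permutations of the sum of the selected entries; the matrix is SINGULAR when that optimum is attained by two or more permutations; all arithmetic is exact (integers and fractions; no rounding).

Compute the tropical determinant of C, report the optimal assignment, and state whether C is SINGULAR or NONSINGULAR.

σ = (1, 2, 3): 2 + 7 + 24 = 33
σ = (1, 3, 2): 2 + 6 + 9 = 17
σ = (2, 1, 3): (-3) + 12 + 24 = 33
σ = (2, 3, 1): (-3) + 6 + 6 = 9
σ = (3, 1, 2): (-4) + 12 + 9 = 17
σ = (3, 2, 1): (-4) + 7 + 6 = 9
Optimal value attained by: σ = (1, 2, 3).
Answer: det⊕(C) = 33; verdict: SINGULAR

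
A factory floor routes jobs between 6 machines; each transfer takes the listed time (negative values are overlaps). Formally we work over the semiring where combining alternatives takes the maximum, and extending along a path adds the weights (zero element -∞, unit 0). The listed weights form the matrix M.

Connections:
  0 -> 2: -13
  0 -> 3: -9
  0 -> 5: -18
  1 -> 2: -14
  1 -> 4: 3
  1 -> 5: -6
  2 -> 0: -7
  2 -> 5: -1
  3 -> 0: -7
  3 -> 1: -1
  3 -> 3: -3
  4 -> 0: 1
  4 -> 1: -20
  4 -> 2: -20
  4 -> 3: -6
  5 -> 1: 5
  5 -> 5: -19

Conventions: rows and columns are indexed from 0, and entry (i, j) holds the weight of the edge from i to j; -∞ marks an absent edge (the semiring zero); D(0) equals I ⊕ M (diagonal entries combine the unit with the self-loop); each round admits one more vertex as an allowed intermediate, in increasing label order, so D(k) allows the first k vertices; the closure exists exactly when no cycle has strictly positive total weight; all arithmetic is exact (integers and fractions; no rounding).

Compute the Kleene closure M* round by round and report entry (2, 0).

D(0):
  [0, -∞, -13, -9, -∞, -18]
  [-∞, 0, -14, -∞, 3, -6]
  [-7, -∞, 0, -∞, -∞, -1]
  [-7, -1, -∞, 0, -∞, -∞]
  [1, -20, -20, -6, 0, -∞]
  [-∞, 5, -∞, -∞, -∞, 0]
D(1):
  [0, -∞, -13, -9, -∞, -18]
  [-∞, 0, -14, -∞, 3, -6]
  [-7, -∞, 0, -16, -∞, -1]
  [-7, -1, -20, 0, -∞, -25]
  [1, -20, -12, -6, 0, -17]
  [-∞, 5, -∞, -∞, -∞, 0]
D(2):
  [0, -∞, -13, -9, -∞, -18]
  [-∞, 0, -14, -∞, 3, -6]
  [-7, -∞, 0, -16, -∞, -1]
  [-7, -1, -15, 0, 2, -7]
  [1, -20, -12, -6, 0, -17]
  [-∞, 5, -9, -∞, 8, 0]
D(3):
  [0, -∞, -13, -9, -∞, -14]
  [-21, 0, -14, -30, 3, -6]
  [-7, -∞, 0, -16, -∞, -1]
  [-7, -1, -15, 0, 2, -7]
  [1, -20, -12, -6, 0, -13]
  [-16, 5, -9, -25, 8, 0]
D(4):
  [0, -10, -13, -9, -7, -14]
  [-21, 0, -14, -30, 3, -6]
  [-7, -17, 0, -16, -14, -1]
  [-7, -1, -15, 0, 2, -7]
  [1, -7, -12, -6, 0, -13]
  [-16, 5, -9, -25, 8, 0]
D(5):
  [0, -10, -13, -9, -7, -14]
  [4, 0, -9, -3, 3, -6]
  [-7, -17, 0, -16, -14, -1]
  [3, -1, -10, 0, 2, -7]
  [1, -7, -12, -6, 0, -13]
  [9, 5, -4, 2, 8, 0]
D(6):
  [0, -9, -13, -9, -6, -14]
  [4, 0, -9, -3, 3, -6]
  [8, 4, 0, 1, 7, -1]
  [3, -1, -10, 0, 2, -7]
  [1, -7, -12, -6, 0, -13]
  [9, 5, -4, 2, 8, 0]
Answer: M*[2][0] = 8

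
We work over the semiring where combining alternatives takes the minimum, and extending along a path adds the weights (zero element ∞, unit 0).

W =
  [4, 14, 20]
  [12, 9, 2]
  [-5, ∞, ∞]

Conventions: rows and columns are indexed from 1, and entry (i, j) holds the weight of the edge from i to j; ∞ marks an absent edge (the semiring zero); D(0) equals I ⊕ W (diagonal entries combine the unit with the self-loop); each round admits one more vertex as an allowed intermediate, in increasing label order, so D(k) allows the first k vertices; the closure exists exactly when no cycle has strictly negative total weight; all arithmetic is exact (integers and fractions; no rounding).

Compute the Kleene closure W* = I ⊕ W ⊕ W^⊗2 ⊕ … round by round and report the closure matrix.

D(0):
  [0, 14, 20]
  [12, 0, 2]
  [-5, ∞, 0]
D(1):
  [0, 14, 20]
  [12, 0, 2]
  [-5, 9, 0]
D(2):
  [0, 14, 16]
  [12, 0, 2]
  [-5, 9, 0]
D(3):
  [0, 14, 16]
  [-3, 0, 2]
  [-5, 9, 0]
Answer: W* = [[0, 14, 16], [-3, 0, 2], [-5, 9, 0]]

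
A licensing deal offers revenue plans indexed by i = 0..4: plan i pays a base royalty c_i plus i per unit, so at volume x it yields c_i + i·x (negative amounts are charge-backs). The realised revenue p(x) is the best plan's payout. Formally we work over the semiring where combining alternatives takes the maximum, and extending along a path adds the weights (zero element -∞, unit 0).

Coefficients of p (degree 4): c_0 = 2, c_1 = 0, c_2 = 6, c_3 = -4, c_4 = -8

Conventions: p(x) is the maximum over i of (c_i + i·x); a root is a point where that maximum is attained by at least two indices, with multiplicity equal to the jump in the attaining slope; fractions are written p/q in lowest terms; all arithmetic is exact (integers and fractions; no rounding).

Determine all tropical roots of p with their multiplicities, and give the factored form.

hull edge (i=0, c=2) to (i=2, c=6): slope 2, span 2
hull edge (i=2, c=6) to (i=4, c=-8): slope -7, span 2
Factored form: p(x) = -8 ⊗ (x ⊕ (-2)) ⊗ (x ⊕ (-2)) ⊗ (x ⊕ 7) ⊗ (x ⊕ 7)
Answer: roots = -2 (mult 2), 7 (mult 2)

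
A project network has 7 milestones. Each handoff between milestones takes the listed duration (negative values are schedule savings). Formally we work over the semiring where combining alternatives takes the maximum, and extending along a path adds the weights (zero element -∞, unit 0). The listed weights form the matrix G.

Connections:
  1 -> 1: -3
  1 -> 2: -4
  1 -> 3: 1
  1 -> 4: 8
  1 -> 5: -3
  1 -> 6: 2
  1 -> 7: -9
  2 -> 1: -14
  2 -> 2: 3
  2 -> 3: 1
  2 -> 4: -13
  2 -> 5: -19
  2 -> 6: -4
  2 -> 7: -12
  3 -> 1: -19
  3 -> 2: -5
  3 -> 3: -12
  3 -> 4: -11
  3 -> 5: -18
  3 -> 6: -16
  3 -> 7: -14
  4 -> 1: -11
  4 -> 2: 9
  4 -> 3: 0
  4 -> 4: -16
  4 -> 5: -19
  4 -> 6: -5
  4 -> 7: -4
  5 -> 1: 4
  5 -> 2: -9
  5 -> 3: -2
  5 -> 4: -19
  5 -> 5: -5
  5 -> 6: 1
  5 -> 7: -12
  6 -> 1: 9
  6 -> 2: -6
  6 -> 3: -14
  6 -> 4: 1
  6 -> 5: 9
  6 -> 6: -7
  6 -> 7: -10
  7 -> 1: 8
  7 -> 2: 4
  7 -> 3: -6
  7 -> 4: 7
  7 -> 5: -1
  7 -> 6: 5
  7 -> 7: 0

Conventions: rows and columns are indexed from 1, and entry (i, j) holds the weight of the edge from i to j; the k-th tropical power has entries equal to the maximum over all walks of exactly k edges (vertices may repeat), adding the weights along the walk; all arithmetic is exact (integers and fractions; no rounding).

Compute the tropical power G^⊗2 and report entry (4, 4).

G^⊗2:
  [11, 17, 8, 5, 11, 3, 4]
  [5, 6, 4, -3, 5, -1, -9]
  [-6, -2, -4, -7, -7, -9, -14]
  [4, 12, 10, 3, 4, 5, -3]
  [10, 0, 5, 12, 10, 6, -5]
  [13, 10, 10, 17, 6, 11, 0]
  [14, 16, 9, 16, 14, 10, 3]
Key observation: the optimum is the walk 4->7->4, with weight (-4) + 7 = 3.
Optimal value attained by: walk 4->7->4.
Answer: (G^⊗2)[4][4] = 3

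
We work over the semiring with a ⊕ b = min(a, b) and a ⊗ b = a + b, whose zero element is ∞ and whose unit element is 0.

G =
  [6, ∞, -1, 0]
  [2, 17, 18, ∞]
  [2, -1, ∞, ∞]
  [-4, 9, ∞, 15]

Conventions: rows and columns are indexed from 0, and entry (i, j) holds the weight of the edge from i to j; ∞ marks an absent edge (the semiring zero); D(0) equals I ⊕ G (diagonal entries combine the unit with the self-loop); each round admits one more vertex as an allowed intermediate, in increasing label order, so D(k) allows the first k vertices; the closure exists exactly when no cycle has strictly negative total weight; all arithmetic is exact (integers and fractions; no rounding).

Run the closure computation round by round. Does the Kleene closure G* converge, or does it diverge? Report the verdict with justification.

D(0):
  [0, ∞, -1, 0]
  [2, 0, 18, ∞]
  [2, -1, 0, ∞]
  [-4, 9, ∞, 0]
Detection: at round 1, diagonal entry (3, 3) turns strictly negative.
Key observation: the cycle 3->0->3 has total weight (-4) + 0, which is strictly negative.
Answer: DIVERGES — negative cycle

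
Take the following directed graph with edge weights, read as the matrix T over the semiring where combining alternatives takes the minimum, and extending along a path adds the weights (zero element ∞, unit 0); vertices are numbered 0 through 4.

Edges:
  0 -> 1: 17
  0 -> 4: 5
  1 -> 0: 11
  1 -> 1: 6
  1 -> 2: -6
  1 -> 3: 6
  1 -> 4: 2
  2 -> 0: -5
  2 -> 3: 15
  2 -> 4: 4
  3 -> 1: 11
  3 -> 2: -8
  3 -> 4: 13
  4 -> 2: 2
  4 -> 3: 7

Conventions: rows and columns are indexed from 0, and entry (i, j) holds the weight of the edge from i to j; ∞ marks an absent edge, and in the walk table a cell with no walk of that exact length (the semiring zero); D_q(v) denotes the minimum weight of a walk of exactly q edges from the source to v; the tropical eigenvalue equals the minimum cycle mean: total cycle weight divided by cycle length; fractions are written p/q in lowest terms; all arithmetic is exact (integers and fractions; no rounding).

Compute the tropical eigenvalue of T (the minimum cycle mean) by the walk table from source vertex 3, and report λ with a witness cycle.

q=0: [∞, ∞, ∞, 0, ∞]
q=1: [∞, 11, -8, ∞, 13]
q=2: [-13, 17, 5, 7, -4]
q=3: [0, 4, -2, 3, -8]
q=4: [-7, 10, -6, -1, 2]
q=5: [-11, 10, -9, 9, -2]
Optimal cycle mean attained by: cycle 0->4->3->2->0, total 5 + 7 + (-8) + (-5), length 4.
Answer: λ = -1/4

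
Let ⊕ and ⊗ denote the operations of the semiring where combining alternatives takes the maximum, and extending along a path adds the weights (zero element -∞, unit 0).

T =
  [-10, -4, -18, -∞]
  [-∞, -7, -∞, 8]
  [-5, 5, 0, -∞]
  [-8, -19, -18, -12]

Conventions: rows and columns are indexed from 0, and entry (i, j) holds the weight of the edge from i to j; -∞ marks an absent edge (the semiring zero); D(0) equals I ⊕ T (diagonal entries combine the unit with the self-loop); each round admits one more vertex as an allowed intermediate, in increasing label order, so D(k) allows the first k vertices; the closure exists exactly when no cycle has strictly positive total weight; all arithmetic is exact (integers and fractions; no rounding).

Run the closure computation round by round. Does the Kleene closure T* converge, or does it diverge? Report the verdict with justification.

D(0):
  [0, -4, -18, -∞]
  [-∞, 0, -∞, 8]
  [-5, 5, 0, -∞]
  [-8, -19, -18, 0]
D(1):
  [0, -4, -18, -∞]
  [-∞, 0, -∞, 8]
  [-5, 5, 0, -∞]
  [-8, -12, -18, 0]
D(2):
  [0, -4, -18, 4]
  [-∞, 0, -∞, 8]
  [-5, 5, 0, 13]
  [-8, -12, -18, 0]
D(3):
  [0, -4, -18, 4]
  [-∞, 0, -∞, 8]
  [-5, 5, 0, 13]
  [-8, -12, -18, 0]
D(4):
  [0, -4, -14, 4]
  [0, 0, -10, 8]
  [5, 5, 0, 13]
  [-8, -12, -18, 0]
Key observation: every diagonal entry stays at the unit through all rounds, so no improving cycle exists.
Answer: CONVERGES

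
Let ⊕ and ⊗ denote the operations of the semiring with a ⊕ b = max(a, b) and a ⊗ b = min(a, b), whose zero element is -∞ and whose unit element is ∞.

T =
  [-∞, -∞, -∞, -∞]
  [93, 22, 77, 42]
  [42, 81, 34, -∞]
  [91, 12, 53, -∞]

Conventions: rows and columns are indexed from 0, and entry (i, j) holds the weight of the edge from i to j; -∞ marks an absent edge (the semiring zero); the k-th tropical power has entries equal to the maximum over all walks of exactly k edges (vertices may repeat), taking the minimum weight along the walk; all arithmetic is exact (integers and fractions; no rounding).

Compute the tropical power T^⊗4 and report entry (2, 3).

T^⊗2:
  [-∞, -∞, -∞, -∞]
  [42, 77, 42, 22]
  [81, 34, 77, 42]
  [42, 53, 34, 12]
T^⊗3:
  [-∞, -∞, -∞, -∞]
  [77, 42, 77, 42]
  [42, 77, 42, 34]
  [53, 34, 53, 42]
T^⊗4:
  [-∞, -∞, -∞, -∞]
  [42, 77, 42, 42]
  [77, 42, 77, 42]
  [42, 53, 42, 34]
Key observation: the optimum is the walk 2->1->2->1->3, with weight 81 min 77 min 81 min 42 = 42.
Optimal value attained by: walk 2->1->2->1->3.
Answer: (T^⊗4)[2][3] = 42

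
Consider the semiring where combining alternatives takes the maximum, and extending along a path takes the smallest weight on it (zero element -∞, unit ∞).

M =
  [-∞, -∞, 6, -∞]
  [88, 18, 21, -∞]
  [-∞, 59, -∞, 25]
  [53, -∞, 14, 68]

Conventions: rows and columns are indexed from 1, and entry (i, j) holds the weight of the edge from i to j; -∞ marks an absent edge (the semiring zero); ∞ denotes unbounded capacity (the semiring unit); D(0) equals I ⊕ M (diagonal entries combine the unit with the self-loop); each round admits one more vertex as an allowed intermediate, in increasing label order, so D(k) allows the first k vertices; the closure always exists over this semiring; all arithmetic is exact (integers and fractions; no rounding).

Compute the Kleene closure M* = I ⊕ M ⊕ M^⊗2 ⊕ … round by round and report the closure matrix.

D(0):
  [∞, -∞, 6, -∞]
  [88, ∞, 21, -∞]
  [-∞, 59, ∞, 25]
  [53, -∞, 14, ∞]
D(1):
  [∞, -∞, 6, -∞]
  [88, ∞, 21, -∞]
  [-∞, 59, ∞, 25]
  [53, -∞, 14, ∞]
D(2):
  [∞, -∞, 6, -∞]
  [88, ∞, 21, -∞]
  [59, 59, ∞, 25]
  [53, -∞, 14, ∞]
D(3):
  [∞, 6, 6, 6]
  [88, ∞, 21, 21]
  [59, 59, ∞, 25]
  [53, 14, 14, ∞]
D(4):
  [∞, 6, 6, 6]
  [88, ∞, 21, 21]
  [59, 59, ∞, 25]
  [53, 14, 14, ∞]
Answer: M* = [[∞, 6, 6, 6], [88, ∞, 21, 21], [59, 59, ∞, 25], [53, 14, 14, ∞]]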